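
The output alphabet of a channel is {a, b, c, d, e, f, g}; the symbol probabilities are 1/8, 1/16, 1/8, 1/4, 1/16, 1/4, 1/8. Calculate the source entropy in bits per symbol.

2.625 bits

Each probability is a power of 1/2, so log₂(1/p) is an integer.
H = Σ p·log₂(1/p) = 1/8·3 + 1/16·4 + 1/8·3 + 1/4·2 + 1/16·4 + 1/4·2 + 1/8·3 = 2.625 bits.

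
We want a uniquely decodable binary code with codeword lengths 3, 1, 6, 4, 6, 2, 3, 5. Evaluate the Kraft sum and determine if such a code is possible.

With common denominator 2^6 = 64: Σ 2^(−ℓᵢ) = 8/64 + 32/64 + 1/64 + 4/64 + 1/64 + 16/64 + 8/64 + 2/64 = 72/64 = 1.125.
Kraft's inequality requires Σ ≤ 1; here Σ = 1.125 > 1, so no such prefix code exists.

1.125; no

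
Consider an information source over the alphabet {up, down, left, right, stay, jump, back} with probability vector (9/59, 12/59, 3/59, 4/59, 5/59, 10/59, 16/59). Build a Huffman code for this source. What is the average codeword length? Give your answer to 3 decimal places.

Repeatedly combine the two least-probable nodes; the expected code length is the sum of the merged weights.
merge 3/59 + 4/59 → 7/59
merge 5/59 + 7/59 → 12/59
merge 9/59 + 10/59 → 19/59
merge 12/59 + 12/59 → 24/59
merge 16/59 + 19/59 → 35/59
merge 24/59 + 35/59 → 1
L = 7/59 + 12/59 + 19/59 + 24/59 + 35/59 + 1 = 156/59 ≈ 2.644 bits/symbol.

2.644 bits/symbol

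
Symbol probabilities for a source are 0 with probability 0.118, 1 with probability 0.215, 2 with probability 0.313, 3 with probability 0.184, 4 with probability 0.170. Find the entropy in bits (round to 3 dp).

H = −Σ pᵢ log₂ pᵢ.
−0.118·log₂(0.118) = 0.3638
−0.215·log₂(0.215) = 0.4768
−0.313·log₂(0.313) = 0.5245
−0.184·log₂(0.184) = 0.4494
−0.170·log₂(0.170) = 0.4346
Sum ≈ 2.2491 → 2.249 bits.

2.249 bits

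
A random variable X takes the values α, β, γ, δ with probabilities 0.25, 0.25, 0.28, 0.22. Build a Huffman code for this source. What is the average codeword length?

2 bits/symbol

Repeatedly combine the two least-probable nodes; the expected code length is the sum of the merged weights.
merge 11/50 + 1/4 → 47/100
merge 1/4 + 7/25 → 53/100
merge 47/100 + 53/100 → 1
L = 47/100 + 53/100 + 1 = 2 bits/symbol.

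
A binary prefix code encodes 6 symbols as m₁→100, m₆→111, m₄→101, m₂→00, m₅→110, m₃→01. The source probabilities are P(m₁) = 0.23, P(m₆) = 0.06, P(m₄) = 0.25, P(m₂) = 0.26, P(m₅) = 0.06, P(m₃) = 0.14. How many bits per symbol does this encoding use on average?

2.6 bits/symbol

L̄ = Σ pᵢ·ℓᵢ = 0.23·3 + 0.06·3 + 0.25·3 + 0.26·2 + 0.06·3 + 0.14·2 = 2.6 bits/symbol.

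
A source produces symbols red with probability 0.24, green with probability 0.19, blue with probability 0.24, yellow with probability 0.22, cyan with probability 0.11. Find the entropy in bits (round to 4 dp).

2.2744 bits

H = −Σ pᵢ log₂ pᵢ.
−0.24·log₂(0.24) = 0.4941
−0.19·log₂(0.19) = 0.4552
−0.24·log₂(0.24) = 0.4941
−0.22·log₂(0.22) = 0.4806
−0.11·log₂(0.11) = 0.3503
Sum ≈ 2.2744 → 2.2744 bits.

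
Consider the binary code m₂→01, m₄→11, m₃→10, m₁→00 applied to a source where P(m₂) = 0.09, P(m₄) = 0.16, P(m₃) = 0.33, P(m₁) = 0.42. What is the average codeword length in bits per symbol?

L̄ = Σ pᵢ·ℓᵢ = 0.09·2 + 0.16·2 + 0.33·2 + 0.42·2 = 2 bits/symbol.

2 bits/symbol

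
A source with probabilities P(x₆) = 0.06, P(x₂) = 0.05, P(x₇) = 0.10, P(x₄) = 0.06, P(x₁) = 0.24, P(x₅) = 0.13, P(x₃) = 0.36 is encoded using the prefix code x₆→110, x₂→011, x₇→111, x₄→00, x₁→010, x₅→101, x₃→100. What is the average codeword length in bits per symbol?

L̄ = Σ pᵢ·ℓᵢ = 0.06·3 + 0.05·3 + 0.10·3 + 0.06·2 + 0.24·3 + 0.13·3 + 0.36·3 = 2.94 bits/symbol.

2.94 bits/symbol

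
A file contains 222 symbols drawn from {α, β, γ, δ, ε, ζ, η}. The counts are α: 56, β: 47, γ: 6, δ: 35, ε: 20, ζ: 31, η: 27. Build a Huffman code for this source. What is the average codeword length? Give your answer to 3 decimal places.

2.653 bits/symbol

Probabilities are the counts divided by 222.
Repeatedly combine the two least-probable nodes; the expected code length is the sum of the merged weights.
merge 1/37 + 10/111 → 13/111
merge 13/111 + 9/74 → 53/222
merge 31/222 + 35/222 → 11/37
merge 47/222 + 53/222 → 50/111
merge 28/111 + 11/37 → 61/111
merge 50/111 + 61/111 → 1
L = 13/111 + 53/222 + 11/37 + 50/111 + 61/111 + 1 = 589/222 ≈ 2.653 bits/symbol.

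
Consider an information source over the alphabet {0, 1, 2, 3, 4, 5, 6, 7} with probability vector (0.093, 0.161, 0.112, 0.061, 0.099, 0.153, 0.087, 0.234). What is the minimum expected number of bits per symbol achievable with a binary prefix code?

Repeatedly combine the two least-probable nodes; the expected code length is the sum of the merged weights.
merge 61/1000 + 87/1000 → 37/250
merge 93/1000 + 99/1000 → 24/125
merge 14/125 + 37/250 → 13/50
merge 153/1000 + 161/1000 → 157/500
merge 24/125 + 117/500 → 213/500
merge 13/50 + 157/500 → 287/500
merge 213/500 + 287/500 → 1
L = 37/250 + 24/125 + 13/50 + 157/500 + 213/500 + 287/500 + 1 = 1457/500 = 2.914 bits/symbol.

2.914 bits/symbol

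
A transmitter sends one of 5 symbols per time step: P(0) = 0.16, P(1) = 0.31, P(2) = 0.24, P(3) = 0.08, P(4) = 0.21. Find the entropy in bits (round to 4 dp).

H = −Σ pᵢ log₂ pᵢ.
−0.16·log₂(0.16) = 0.4230
−0.31·log₂(0.31) = 0.5238
−0.24·log₂(0.24) = 0.4941
−0.08·log₂(0.08) = 0.2915
−0.21·log₂(0.21) = 0.4728
Sum ≈ 2.2053 → 2.2053 bits.

2.2053 bits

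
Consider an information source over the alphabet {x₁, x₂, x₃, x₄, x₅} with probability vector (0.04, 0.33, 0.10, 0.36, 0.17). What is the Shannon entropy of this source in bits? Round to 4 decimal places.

2.0110 bits

H = −Σ pᵢ log₂ pᵢ.
−0.04·log₂(0.04) = 0.1858
−0.33·log₂(0.33) = 0.5278
−0.10·log₂(0.10) = 0.3322
−0.36·log₂(0.36) = 0.5306
−0.17·log₂(0.17) = 0.4346
Sum ≈ 2.0110 → 2.0110 bits.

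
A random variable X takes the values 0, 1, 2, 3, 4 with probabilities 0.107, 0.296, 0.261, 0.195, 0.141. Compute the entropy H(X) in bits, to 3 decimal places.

2.229 bits

H = −Σ pᵢ log₂ pᵢ.
−0.107·log₂(0.107) = 0.3450
−0.296·log₂(0.296) = 0.5199
−0.261·log₂(0.261) = 0.5058
−0.195·log₂(0.195) = 0.4599
−0.141·log₂(0.141) = 0.3985
Sum ≈ 2.2291 → 2.229 bits.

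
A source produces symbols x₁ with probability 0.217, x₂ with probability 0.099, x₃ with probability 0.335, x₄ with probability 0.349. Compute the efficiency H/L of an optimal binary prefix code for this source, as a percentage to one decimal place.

Entropy H = −Σ p log₂ p ≈ 1.8672 bits.
Huffman merges: 99/1000+217/1000→79/250; 79/250+67/200→651/1000; 349/1000+651/1000→1. L = 1967/1000 ≈ 1.9670.
Efficiency = H/L = 1.8672/1.9670 = 94.9%.

94.9%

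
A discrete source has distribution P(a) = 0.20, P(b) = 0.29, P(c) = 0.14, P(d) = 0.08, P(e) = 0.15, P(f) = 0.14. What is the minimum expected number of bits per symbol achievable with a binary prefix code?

Repeatedly combine the two least-probable nodes; the expected code length is the sum of the merged weights.
merge 2/25 + 7/50 → 11/50
merge 7/50 + 3/20 → 29/100
merge 1/5 + 11/50 → 21/50
merge 29/100 + 29/100 → 29/50
merge 21/50 + 29/50 → 1
L = 11/50 + 29/100 + 21/50 + 29/50 + 1 = 251/100 = 2.51 bits/symbol.

2.51 bits/symbol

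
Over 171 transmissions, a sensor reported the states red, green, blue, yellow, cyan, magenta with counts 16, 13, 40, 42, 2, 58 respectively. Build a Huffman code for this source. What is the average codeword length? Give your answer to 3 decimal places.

Probabilities are the counts divided by 171.
Repeatedly combine the two least-probable nodes; the expected code length is the sum of the merged weights.
merge 2/171 + 13/171 → 5/57
merge 5/57 + 16/171 → 31/171
merge 31/171 + 40/171 → 71/171
merge 14/57 + 58/171 → 100/171
merge 71/171 + 100/171 → 1
L = 5/57 + 31/171 + 71/171 + 100/171 + 1 = 388/171 ≈ 2.269 bits/symbol.

2.269 bits/symbol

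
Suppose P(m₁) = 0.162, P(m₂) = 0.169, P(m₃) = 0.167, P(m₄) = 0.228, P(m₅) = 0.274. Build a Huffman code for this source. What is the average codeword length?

2.329 bits/symbol

Repeatedly combine the two least-probable nodes; the expected code length is the sum of the merged weights.
merge 81/500 + 167/1000 → 329/1000
merge 169/1000 + 57/250 → 397/1000
merge 137/500 + 329/1000 → 603/1000
merge 397/1000 + 603/1000 → 1
L = 329/1000 + 397/1000 + 603/1000 + 1 = 2329/1000 = 2.329 bits/symbol.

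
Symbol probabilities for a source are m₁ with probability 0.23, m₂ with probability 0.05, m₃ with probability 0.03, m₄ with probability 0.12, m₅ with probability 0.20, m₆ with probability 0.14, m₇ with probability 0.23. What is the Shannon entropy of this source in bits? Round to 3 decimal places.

H = −Σ pᵢ log₂ pᵢ.
−0.23·log₂(0.23) = 0.4877
−0.05·log₂(0.05) = 0.2161
−0.03·log₂(0.03) = 0.1518
−0.12·log₂(0.12) = 0.3671
−0.20·log₂(0.20) = 0.4644
−0.14·log₂(0.14) = 0.3971
−0.23·log₂(0.23) = 0.4877
Sum ≈ 2.5718 → 2.572 bits.

2.572 bits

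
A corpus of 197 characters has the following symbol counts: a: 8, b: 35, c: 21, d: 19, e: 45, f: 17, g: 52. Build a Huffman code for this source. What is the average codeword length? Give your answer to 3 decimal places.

Probabilities are the counts divided by 197.
Repeatedly combine the two least-probable nodes; the expected code length is the sum of the merged weights.
merge 8/197 + 17/197 → 25/197
merge 19/197 + 21/197 → 40/197
merge 25/197 + 35/197 → 60/197
merge 40/197 + 45/197 → 85/197
merge 52/197 + 60/197 → 112/197
merge 85/197 + 112/197 → 1
L = 25/197 + 40/197 + 60/197 + 85/197 + 112/197 + 1 = 519/197 ≈ 2.635 bits/symbol.

2.635 bits/symbol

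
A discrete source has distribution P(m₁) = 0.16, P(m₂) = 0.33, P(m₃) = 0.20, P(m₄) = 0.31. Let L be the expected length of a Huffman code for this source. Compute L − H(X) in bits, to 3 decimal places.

Entropy H = −Σ p log₂ p ≈ 1.9390 bits.
Huffman merges: 4/25+1/5→9/25; 31/100+33/100→16/25; 9/25+16/25→1. L = 2 ≈ 2.0000.
L − H = 2.0000 − 1.9390 = 0.061 bits.

0.061 bits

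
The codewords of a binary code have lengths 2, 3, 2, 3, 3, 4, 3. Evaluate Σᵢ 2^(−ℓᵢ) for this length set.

With common denominator 2^4 = 16: Σ 2^(−ℓᵢ) = 4/16 + 2/16 + 4/16 + 2/16 + 2/16 + 1/16 + 2/16 = 17/16 = 1.0625.

1.0625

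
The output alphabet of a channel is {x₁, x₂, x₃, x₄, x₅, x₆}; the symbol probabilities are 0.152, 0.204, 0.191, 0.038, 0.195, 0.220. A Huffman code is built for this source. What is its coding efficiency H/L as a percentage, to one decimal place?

95.6%

Entropy H = −Σ p log₂ p ≈ 2.4569 bits.
Huffman merges: 19/500+19/125→19/100; 19/100+191/1000→381/1000; 39/200+51/250→399/1000; 11/50+381/1000→601/1000; 399/1000+601/1000→1. L = 2571/1000 ≈ 2.5710.
Efficiency = H/L = 2.4569/2.5710 = 95.6%.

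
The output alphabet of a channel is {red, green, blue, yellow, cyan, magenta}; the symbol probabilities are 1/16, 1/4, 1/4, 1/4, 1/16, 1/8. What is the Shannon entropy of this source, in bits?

2.375 bits

Each probability is a power of 1/2, so log₂(1/p) is an integer.
H = Σ p·log₂(1/p) = 1/16·4 + 1/4·2 + 1/4·2 + 1/4·2 + 1/16·4 + 1/8·3 = 2.375 bits.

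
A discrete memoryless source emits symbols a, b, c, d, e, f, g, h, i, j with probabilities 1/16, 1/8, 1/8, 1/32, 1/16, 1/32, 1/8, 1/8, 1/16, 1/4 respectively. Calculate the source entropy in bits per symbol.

Each probability is a power of 1/2, so log₂(1/p) is an integer.
H = Σ p·log₂(1/p) = 1/16·4 + 1/8·3 + 1/8·3 + 1/32·5 + 1/16·4 + 1/32·5 + 1/8·3 + 1/8·3 + 1/16·4 + 1/4·2 = 3.0625 bits.

3.0625 bits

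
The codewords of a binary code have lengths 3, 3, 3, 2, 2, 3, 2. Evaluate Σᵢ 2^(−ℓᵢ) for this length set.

With common denominator 2^3 = 8: Σ 2^(−ℓᵢ) = 1/8 + 1/8 + 1/8 + 2/8 + 2/8 + 1/8 + 2/8 = 10/8 = 1.25.

1.25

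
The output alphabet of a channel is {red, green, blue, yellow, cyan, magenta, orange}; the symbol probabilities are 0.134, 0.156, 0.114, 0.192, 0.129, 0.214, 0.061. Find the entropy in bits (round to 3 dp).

2.724 bits

H = −Σ pᵢ log₂ pᵢ.
−0.134·log₂(0.134) = 0.3886
−0.156·log₂(0.156) = 0.4181
−0.114·log₂(0.114) = 0.3571
−0.192·log₂(0.192) = 0.4571
−0.129·log₂(0.129) = 0.3811
−0.214·log₂(0.214) = 0.4760
−0.061·log₂(0.061) = 0.2461
Sum ≈ 2.7242 → 2.724 bits.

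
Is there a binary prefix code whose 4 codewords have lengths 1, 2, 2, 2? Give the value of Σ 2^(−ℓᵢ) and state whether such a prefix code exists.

1.25; no

With common denominator 2^2 = 4: Σ 2^(−ℓᵢ) = 2/4 + 1/4 + 1/4 + 1/4 = 5/4 = 1.25.
Kraft's inequality requires Σ ≤ 1; here Σ = 1.25 > 1, so no such prefix code exists.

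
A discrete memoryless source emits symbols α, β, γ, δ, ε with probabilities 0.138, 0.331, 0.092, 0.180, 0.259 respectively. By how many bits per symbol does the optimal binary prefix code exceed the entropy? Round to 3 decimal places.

0.041 bits

Entropy H = −Σ p log₂ p ≈ 2.1891 bits.
Huffman merges: 23/250+69/500→23/100; 9/50+23/100→41/100; 259/1000+331/1000→59/100; 41/100+59/100→1. L = 223/100 ≈ 2.2300.
L − H = 2.2300 − 2.1891 = 0.041 bits.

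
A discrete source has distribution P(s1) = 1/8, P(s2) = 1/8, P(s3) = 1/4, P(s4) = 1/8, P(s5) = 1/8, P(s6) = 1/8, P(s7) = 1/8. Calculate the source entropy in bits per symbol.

2.75 bits

Each probability is a power of 1/2, so log₂(1/p) is an integer.
H = Σ p·log₂(1/p) = 1/8·3 + 1/8·3 + 1/4·2 + 1/8·3 + 1/8·3 + 1/8·3 + 1/8·3 = 2.75 bits.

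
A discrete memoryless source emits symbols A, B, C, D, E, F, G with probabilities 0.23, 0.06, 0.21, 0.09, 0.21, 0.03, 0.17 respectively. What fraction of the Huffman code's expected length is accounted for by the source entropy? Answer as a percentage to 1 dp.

Entropy H = −Σ p log₂ p ≈ 2.5759 bits.
Huffman merges: 3/100+3/50→9/100; 9/100+9/100→9/50; 17/100+9/50→7/20; 21/100+21/100→21/50; 23/100+7/20→29/50; 21/50+29/50→1. L = 131/50 ≈ 2.6200.
Efficiency = H/L = 2.5759/2.6200 = 98.3%.

98.3%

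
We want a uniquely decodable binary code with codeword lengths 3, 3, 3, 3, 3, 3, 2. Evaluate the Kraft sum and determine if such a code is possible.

1; yes

With common denominator 2^3 = 8: Σ 2^(−ℓᵢ) = 1/8 + 1/8 + 1/8 + 1/8 + 1/8 + 1/8 + 2/8 = 8/8 = 1.
Kraft's inequality requires Σ ≤ 1; here Σ = 1 ≤ 1, so such a prefix code exists.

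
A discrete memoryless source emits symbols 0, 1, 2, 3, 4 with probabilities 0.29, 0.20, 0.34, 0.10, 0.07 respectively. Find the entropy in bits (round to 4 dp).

H = −Σ pᵢ log₂ pᵢ.
−0.29·log₂(0.29) = 0.5179
−0.20·log₂(0.20) = 0.4644
−0.34·log₂(0.34) = 0.5292
−0.10·log₂(0.10) = 0.3322
−0.07·log₂(0.07) = 0.2686
Sum ≈ 2.1122 → 2.1122 bits.

2.1122 bits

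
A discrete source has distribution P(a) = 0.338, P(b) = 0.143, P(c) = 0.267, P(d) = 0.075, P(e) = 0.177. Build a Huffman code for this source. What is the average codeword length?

Repeatedly combine the two least-probable nodes; the expected code length is the sum of the merged weights.
merge 3/40 + 143/1000 → 109/500
merge 177/1000 + 109/500 → 79/200
merge 267/1000 + 169/500 → 121/200
merge 79/200 + 121/200 → 1
L = 109/500 + 79/200 + 121/200 + 1 = 1109/500 = 2.218 bits/symbol.

2.218 bits/symbol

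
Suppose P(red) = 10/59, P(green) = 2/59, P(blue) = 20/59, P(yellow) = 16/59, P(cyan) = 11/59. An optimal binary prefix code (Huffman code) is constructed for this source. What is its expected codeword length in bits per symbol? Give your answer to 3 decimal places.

2.203 bits/symbol

Repeatedly combine the two least-probable nodes; the expected code length is the sum of the merged weights.
merge 2/59 + 10/59 → 12/59
merge 11/59 + 12/59 → 23/59
merge 16/59 + 20/59 → 36/59
merge 23/59 + 36/59 → 1
L = 12/59 + 23/59 + 36/59 + 1 = 130/59 ≈ 2.203 bits/symbol.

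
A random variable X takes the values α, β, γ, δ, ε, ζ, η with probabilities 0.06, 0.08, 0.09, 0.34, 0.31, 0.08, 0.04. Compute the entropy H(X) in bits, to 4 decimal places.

2.3779 bits

H = −Σ pᵢ log₂ pᵢ.
−0.06·log₂(0.06) = 0.2435
−0.08·log₂(0.08) = 0.2915
−0.09·log₂(0.09) = 0.3127
−0.34·log₂(0.34) = 0.5292
−0.31·log₂(0.31) = 0.5238
−0.08·log₂(0.08) = 0.2915
−0.04·log₂(0.04) = 0.1858
Sum ≈ 2.3779 → 2.3779 bits.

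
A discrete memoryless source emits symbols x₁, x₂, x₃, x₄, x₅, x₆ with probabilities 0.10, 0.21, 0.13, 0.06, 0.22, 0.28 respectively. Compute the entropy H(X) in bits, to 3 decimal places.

2.426 bits

H = −Σ pᵢ log₂ pᵢ.
−0.10·log₂(0.10) = 0.3322
−0.21·log₂(0.21) = 0.4728
−0.13·log₂(0.13) = 0.3826
−0.06·log₂(0.06) = 0.2435
−0.22·log₂(0.22) = 0.4806
−0.28·log₂(0.28) = 0.5142
Sum ≈ 2.4260 → 2.426 bits.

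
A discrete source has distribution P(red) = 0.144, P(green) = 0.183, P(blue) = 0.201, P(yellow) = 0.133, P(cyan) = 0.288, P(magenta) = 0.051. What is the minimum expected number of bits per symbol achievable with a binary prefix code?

2.511 bits/symbol

Repeatedly combine the two least-probable nodes; the expected code length is the sum of the merged weights.
merge 51/1000 + 133/1000 → 23/125
merge 18/125 + 183/1000 → 327/1000
merge 23/125 + 201/1000 → 77/200
merge 36/125 + 327/1000 → 123/200
merge 77/200 + 123/200 → 1
L = 23/125 + 327/1000 + 77/200 + 123/200 + 1 = 2511/1000 = 2.511 bits/symbol.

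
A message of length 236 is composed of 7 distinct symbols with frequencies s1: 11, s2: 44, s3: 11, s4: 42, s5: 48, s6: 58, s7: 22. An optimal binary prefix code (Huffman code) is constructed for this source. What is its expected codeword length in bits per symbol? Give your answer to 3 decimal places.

2.644 bits/symbol

Probabilities are the counts divided by 236.
Repeatedly combine the two least-probable nodes; the expected code length is the sum of the merged weights.
merge 11/236 + 11/236 → 11/118
merge 11/118 + 11/118 → 11/59
merge 21/118 + 11/59 → 43/118
merge 11/59 + 12/59 → 23/59
merge 29/118 + 43/118 → 36/59
merge 23/59 + 36/59 → 1
L = 11/118 + 11/59 + 43/118 + 23/59 + 36/59 + 1 = 156/59 ≈ 2.644 bits/symbol.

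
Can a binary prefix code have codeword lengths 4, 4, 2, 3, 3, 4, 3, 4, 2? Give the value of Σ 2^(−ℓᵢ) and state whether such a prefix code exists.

1.125; no

With common denominator 2^4 = 16: Σ 2^(−ℓᵢ) = 1/16 + 1/16 + 4/16 + 2/16 + 2/16 + 1/16 + 2/16 + 1/16 + 4/16 = 18/16 = 1.125.
Kraft's inequality requires Σ ≤ 1; here Σ = 1.125 > 1, so no such prefix code exists.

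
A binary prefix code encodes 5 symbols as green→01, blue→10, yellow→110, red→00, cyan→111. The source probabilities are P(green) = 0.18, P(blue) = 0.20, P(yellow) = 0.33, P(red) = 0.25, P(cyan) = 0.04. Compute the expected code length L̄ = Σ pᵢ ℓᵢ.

L̄ = Σ pᵢ·ℓᵢ = 0.18·2 + 0.20·2 + 0.33·3 + 0.25·2 + 0.04·3 = 2.37 bits/symbol.

2.37 bits/symbol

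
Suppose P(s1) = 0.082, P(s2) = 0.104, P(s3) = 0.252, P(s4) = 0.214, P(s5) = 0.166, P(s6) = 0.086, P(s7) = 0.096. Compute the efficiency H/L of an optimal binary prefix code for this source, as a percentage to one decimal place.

98.9%

Entropy H = −Σ p log₂ p ≈ 2.6716 bits.
Huffman merges: 41/500+43/500→21/125; 12/125+13/125→1/5; 83/500+21/125→167/500; 1/5+107/500→207/500; 63/250+167/500→293/500; 207/500+293/500→1. L = 1351/500 ≈ 2.7020.
Efficiency = H/L = 2.6716/2.7020 = 98.9%.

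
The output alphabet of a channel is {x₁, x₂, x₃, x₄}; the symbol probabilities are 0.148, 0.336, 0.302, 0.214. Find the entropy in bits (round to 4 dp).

H = −Σ pᵢ log₂ pᵢ.
−0.148·log₂(0.148) = 0.4079
−0.336·log₂(0.336) = 0.5287
−0.302·log₂(0.302) = 0.5217
−0.214·log₂(0.214) = 0.4760
Sum ≈ 1.9343 → 1.9343 bits.

1.9343 bits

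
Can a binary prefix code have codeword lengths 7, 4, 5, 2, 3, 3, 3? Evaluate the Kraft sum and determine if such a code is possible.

With common denominator 2^7 = 128: Σ 2^(−ℓᵢ) = 1/128 + 8/128 + 4/128 + 32/128 + 16/128 + 16/128 + 16/128 = 93/128 = 0.7265625.
Kraft's inequality requires Σ ≤ 1; here Σ = 0.7265625 ≤ 1, so such a prefix code exists.

0.7265625; yes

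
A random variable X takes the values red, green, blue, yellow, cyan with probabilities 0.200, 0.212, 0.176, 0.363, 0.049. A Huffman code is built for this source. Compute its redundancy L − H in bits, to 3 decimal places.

Entropy H = −Σ p log₂ p ≈ 2.1238 bits.
Huffman merges: 49/1000+22/125→9/40; 1/5+53/250→103/250; 9/40+363/1000→147/250; 103/250+147/250→1. L = 89/40 ≈ 2.2250.
L − H = 2.2250 − 2.1238 = 0.101 bits.

0.101 bits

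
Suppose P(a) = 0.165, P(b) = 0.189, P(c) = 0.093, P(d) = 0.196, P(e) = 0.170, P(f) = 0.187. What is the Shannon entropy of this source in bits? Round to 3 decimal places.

H = −Σ pᵢ log₂ pᵢ.
−0.165·log₂(0.165) = 0.4289
−0.189·log₂(0.189) = 0.4543
−0.093·log₂(0.093) = 0.3187
−0.196·log₂(0.196) = 0.4608
−0.170·log₂(0.170) = 0.4346
−0.187·log₂(0.187) = 0.4523
Sum ≈ 2.5496 → 2.550 bits.

2.550 bits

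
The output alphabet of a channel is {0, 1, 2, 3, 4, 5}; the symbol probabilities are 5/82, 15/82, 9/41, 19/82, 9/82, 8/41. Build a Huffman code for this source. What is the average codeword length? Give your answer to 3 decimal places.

Repeatedly combine the two least-probable nodes; the expected code length is the sum of the merged weights.
merge 5/82 + 9/82 → 7/41
merge 7/41 + 15/82 → 29/82
merge 8/41 + 9/41 → 17/41
merge 19/82 + 29/82 → 24/41
merge 17/41 + 24/41 → 1
L = 7/41 + 29/82 + 17/41 + 24/41 + 1 = 207/82 ≈ 2.524 bits/symbol.

2.524 bits/symbol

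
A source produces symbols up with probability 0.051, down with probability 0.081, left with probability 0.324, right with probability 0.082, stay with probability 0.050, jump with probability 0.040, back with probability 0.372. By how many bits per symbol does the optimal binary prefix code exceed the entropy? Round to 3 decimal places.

0.058 bits

Entropy H = −Σ p log₂ p ≈ 2.2679 bits.
Huffman merges: 1/25+1/20→9/100; 51/1000+81/1000→33/250; 41/500+9/100→43/250; 33/250+43/250→38/125; 38/125+81/250→157/250; 93/250+157/250→1. L = 1163/500 ≈ 2.3260.
L − H = 2.3260 − 2.2679 = 0.058 bits.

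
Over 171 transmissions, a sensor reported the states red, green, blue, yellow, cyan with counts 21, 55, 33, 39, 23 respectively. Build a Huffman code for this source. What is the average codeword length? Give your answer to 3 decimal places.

2.257 bits/symbol

Probabilities are the counts divided by 171.
Repeatedly combine the two least-probable nodes; the expected code length is the sum of the merged weights.
merge 7/57 + 23/171 → 44/171
merge 11/57 + 13/57 → 8/19
merge 44/171 + 55/171 → 11/19
merge 8/19 + 11/19 → 1
L = 44/171 + 8/19 + 11/19 + 1 = 386/171 ≈ 2.257 bits/symbol.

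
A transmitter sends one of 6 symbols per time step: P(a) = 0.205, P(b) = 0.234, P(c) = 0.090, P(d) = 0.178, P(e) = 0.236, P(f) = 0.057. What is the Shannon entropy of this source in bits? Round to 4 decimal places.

H = −Σ pᵢ log₂ pᵢ.
−0.205·log₂(0.205) = 0.4687
−0.234·log₂(0.234) = 0.4903
−0.090·log₂(0.090) = 0.3127
−0.178·log₂(0.178) = 0.4432
−0.236·log₂(0.236) = 0.4916
−0.057·log₂(0.057) = 0.2356
Sum ≈ 2.4421 → 2.4421 bits.

2.4421 bits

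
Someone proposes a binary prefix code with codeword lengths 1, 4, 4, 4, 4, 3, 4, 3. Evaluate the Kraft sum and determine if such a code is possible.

1.0625; no

With common denominator 2^4 = 16: Σ 2^(−ℓᵢ) = 8/16 + 1/16 + 1/16 + 1/16 + 1/16 + 2/16 + 1/16 + 2/16 = 17/16 = 1.0625.
Kraft's inequality requires Σ ≤ 1; here Σ = 1.0625 > 1, so no such prefix code exists.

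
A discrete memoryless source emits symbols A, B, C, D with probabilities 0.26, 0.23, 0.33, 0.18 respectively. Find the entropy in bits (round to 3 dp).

H = −Σ pᵢ log₂ pᵢ.
−0.26·log₂(0.26) = 0.5053
−0.23·log₂(0.23) = 0.4877
−0.33·log₂(0.33) = 0.5278
−0.18·log₂(0.18) = 0.4453
Sum ≈ 1.9661 → 1.966 bits.

1.966 bits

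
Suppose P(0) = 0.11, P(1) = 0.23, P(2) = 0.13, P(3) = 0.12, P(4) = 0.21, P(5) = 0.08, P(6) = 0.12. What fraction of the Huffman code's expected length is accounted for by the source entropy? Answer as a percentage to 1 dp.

98.9%

Entropy H = −Σ p log₂ p ≈ 2.7191 bits.
Huffman merges: 2/25+11/100→19/100; 3/25+3/25→6/25; 13/100+19/100→8/25; 21/100+23/100→11/25; 6/25+8/25→14/25; 11/25+14/25→1. L = 11/4 ≈ 2.7500.
Efficiency = H/L = 2.7191/2.7500 = 98.9%.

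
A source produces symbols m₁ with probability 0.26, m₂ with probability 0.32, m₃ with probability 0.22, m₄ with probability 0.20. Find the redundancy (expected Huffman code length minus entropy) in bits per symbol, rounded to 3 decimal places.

Entropy H = −Σ p log₂ p ≈ 1.9763 bits.
Huffman merges: 1/5+11/50→21/50; 13/50+8/25→29/50; 21/50+29/50→1. L = 2 ≈ 2.0000.
L − H = 2.0000 − 1.9763 = 0.024 bits.

0.024 bits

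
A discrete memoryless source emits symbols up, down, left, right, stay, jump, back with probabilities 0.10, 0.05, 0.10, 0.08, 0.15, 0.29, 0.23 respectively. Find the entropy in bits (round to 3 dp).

2.588 bits

H = −Σ pᵢ log₂ pᵢ.
−0.10·log₂(0.10) = 0.3322
−0.05·log₂(0.05) = 0.2161
−0.10·log₂(0.10) = 0.3322
−0.08·log₂(0.08) = 0.2915
−0.15·log₂(0.15) = 0.4105
−0.29·log₂(0.29) = 0.5179
−0.23·log₂(0.23) = 0.4877
Sum ≈ 2.5881 → 2.588 bits.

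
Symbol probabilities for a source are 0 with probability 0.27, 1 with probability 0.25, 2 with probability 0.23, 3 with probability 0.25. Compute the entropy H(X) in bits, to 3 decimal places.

H = −Σ pᵢ log₂ pᵢ.
−0.27·log₂(0.27) = 0.5100
−0.25·log₂(0.25) = 0.5000
−0.23·log₂(0.23) = 0.4877
−0.25·log₂(0.25) = 0.5000
Sum ≈ 1.9977 → 1.998 bits.

1.998 bits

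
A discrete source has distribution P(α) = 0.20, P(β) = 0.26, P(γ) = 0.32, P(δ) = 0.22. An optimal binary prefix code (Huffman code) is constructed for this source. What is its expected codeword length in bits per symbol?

2 bits/symbol

Repeatedly combine the two least-probable nodes; the expected code length is the sum of the merged weights.
merge 1/5 + 11/50 → 21/50
merge 13/50 + 8/25 → 29/50
merge 21/50 + 29/50 → 1
L = 21/50 + 29/50 + 1 = 2 bits/symbol.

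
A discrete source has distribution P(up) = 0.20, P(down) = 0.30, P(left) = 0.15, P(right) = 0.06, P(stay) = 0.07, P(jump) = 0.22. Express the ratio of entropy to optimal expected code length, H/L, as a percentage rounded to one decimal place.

99.1%

Entropy H = −Σ p log₂ p ≈ 2.3887 bits.
Huffman merges: 3/50+7/100→13/100; 13/100+3/20→7/25; 1/5+11/50→21/50; 7/25+3/10→29/50; 21/50+29/50→1. L = 241/100 ≈ 2.4100.
Efficiency = H/L = 2.3887/2.4100 = 99.1%.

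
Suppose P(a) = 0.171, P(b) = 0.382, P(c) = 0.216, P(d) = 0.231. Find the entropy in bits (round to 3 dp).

1.932 bits

H = −Σ pᵢ log₂ pᵢ.
−0.171·log₂(0.171) = 0.4357
−0.382·log₂(0.382) = 0.5304
−0.216·log₂(0.216) = 0.4776
−0.231·log₂(0.231) = 0.4883
Sum ≈ 1.9319 → 1.932 bits.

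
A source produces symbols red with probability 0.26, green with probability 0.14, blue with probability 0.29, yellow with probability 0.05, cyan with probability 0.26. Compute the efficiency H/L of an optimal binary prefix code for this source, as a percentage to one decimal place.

Entropy H = −Σ p log₂ p ≈ 2.1417 bits.
Huffman merges: 1/20+7/50→19/100; 19/100+13/50→9/20; 13/50+29/100→11/20; 9/20+11/20→1. L = 219/100 ≈ 2.1900.
Efficiency = H/L = 2.1417/2.1900 = 97.8%.

97.8%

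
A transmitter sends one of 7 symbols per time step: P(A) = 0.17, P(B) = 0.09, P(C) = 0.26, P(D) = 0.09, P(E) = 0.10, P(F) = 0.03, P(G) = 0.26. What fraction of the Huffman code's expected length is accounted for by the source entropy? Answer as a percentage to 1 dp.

98.2%

Entropy H = −Σ p log₂ p ≈ 2.5544 bits.
Huffman merges: 3/100+9/100→3/25; 9/100+1/10→19/100; 3/25+17/100→29/100; 19/100+13/50→9/20; 13/50+29/100→11/20; 9/20+11/20→1. L = 13/5 ≈ 2.6000.
Efficiency = H/L = 2.5544/2.6000 = 98.2%.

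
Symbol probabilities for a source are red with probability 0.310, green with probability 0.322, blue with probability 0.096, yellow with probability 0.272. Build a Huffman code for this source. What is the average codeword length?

2 bits/symbol

Repeatedly combine the two least-probable nodes; the expected code length is the sum of the merged weights.
merge 12/125 + 34/125 → 46/125
merge 31/100 + 161/500 → 79/125
merge 46/125 + 79/125 → 1
L = 46/125 + 79/125 + 1 = 2 bits/symbol.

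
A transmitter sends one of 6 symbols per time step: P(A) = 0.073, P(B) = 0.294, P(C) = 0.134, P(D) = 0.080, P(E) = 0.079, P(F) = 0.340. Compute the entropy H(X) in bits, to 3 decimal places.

2.293 bits

H = −Σ pᵢ log₂ pᵢ.
−0.073·log₂(0.073) = 0.2756
−0.294·log₂(0.294) = 0.5192
−0.134·log₂(0.134) = 0.3886
−0.080·log₂(0.080) = 0.2915
−0.079·log₂(0.079) = 0.2893
−0.340·log₂(0.340) = 0.5292
Sum ≈ 2.2934 → 2.293 bits.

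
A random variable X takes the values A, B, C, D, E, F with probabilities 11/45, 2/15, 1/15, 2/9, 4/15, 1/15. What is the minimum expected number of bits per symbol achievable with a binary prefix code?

2.4 bits/symbol

Repeatedly combine the two least-probable nodes; the expected code length is the sum of the merged weights.
merge 1/15 + 1/15 → 2/15
merge 2/15 + 2/15 → 4/15
merge 2/9 + 11/45 → 7/15
merge 4/15 + 4/15 → 8/15
merge 7/15 + 8/15 → 1
L = 2/15 + 4/15 + 7/15 + 8/15 + 1 = 12/5 = 2.4 bits/symbol.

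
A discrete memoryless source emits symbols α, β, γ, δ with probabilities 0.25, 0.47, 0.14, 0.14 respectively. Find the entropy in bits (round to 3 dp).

H = −Σ pᵢ log₂ pᵢ.
−0.25·log₂(0.25) = 0.5000
−0.47·log₂(0.47) = 0.5120
−0.14·log₂(0.14) = 0.3971
−0.14·log₂(0.14) = 0.3971
Sum ≈ 1.8062 → 1.806 bits.

1.806 bits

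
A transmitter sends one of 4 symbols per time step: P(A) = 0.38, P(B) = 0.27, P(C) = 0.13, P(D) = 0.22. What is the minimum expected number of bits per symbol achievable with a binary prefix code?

1.97 bits/symbol

Repeatedly combine the two least-probable nodes; the expected code length is the sum of the merged weights.
merge 13/100 + 11/50 → 7/20
merge 27/100 + 7/20 → 31/50
merge 19/50 + 31/50 → 1
L = 7/20 + 31/50 + 1 = 197/100 = 1.97 bits/symbol.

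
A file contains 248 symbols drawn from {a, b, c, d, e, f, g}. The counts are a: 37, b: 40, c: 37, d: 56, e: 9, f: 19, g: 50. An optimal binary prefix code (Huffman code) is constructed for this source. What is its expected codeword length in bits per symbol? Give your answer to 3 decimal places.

2.685 bits/symbol

Probabilities are the counts divided by 248.
Repeatedly combine the two least-probable nodes; the expected code length is the sum of the merged weights.
merge 9/248 + 19/248 → 7/62
merge 7/62 + 37/248 → 65/248
merge 37/248 + 5/31 → 77/248
merge 25/124 + 7/31 → 53/124
merge 65/248 + 77/248 → 71/124
merge 53/124 + 71/124 → 1
L = 7/62 + 65/248 + 77/248 + 53/124 + 71/124 + 1 = 333/124 ≈ 2.685 bits/symbol.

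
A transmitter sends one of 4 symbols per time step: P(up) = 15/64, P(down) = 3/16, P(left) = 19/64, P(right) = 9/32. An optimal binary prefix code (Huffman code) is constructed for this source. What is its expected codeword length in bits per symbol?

2 bits/symbol

Repeatedly combine the two least-probable nodes; the expected code length is the sum of the merged weights.
merge 3/16 + 15/64 → 27/64
merge 9/32 + 19/64 → 37/64
merge 27/64 + 37/64 → 1
L = 27/64 + 37/64 + 1 = 2 bits/symbol.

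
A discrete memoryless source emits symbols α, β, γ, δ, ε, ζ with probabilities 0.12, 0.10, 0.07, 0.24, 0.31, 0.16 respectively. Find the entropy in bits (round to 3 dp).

2.409 bits

H = −Σ pᵢ log₂ pᵢ.
−0.12·log₂(0.12) = 0.3671
−0.10·log₂(0.10) = 0.3322
−0.07·log₂(0.07) = 0.2686
−0.24·log₂(0.24) = 0.4941
−0.31·log₂(0.31) = 0.5238
−0.16·log₂(0.16) = 0.4230
Sum ≈ 2.4088 → 2.409 bits.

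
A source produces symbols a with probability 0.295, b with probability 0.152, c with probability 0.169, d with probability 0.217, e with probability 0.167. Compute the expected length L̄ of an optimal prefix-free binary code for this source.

Repeatedly combine the two least-probable nodes; the expected code length is the sum of the merged weights.
merge 19/125 + 167/1000 → 319/1000
merge 169/1000 + 217/1000 → 193/500
merge 59/200 + 319/1000 → 307/500
merge 193/500 + 307/500 → 1
L = 319/1000 + 193/500 + 307/500 + 1 = 2319/1000 = 2.319 bits/symbol.

2.319 bits/symbol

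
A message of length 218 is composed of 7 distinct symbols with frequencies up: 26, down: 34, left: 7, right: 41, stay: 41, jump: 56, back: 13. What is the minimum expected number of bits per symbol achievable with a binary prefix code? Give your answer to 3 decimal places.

Probabilities are the counts divided by 218.
Repeatedly combine the two least-probable nodes; the expected code length is the sum of the merged weights.
merge 7/218 + 13/218 → 10/109
merge 10/109 + 13/109 → 23/109
merge 17/109 + 41/218 → 75/218
merge 41/218 + 23/109 → 87/218
merge 28/109 + 75/218 → 131/218
merge 87/218 + 131/218 → 1
L = 10/109 + 23/109 + 75/218 + 87/218 + 131/218 + 1 = 577/218 ≈ 2.647 bits/symbol.

2.647 bits/symbol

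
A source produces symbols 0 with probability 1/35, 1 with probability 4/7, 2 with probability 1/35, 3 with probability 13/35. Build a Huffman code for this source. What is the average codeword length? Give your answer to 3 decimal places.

Repeatedly combine the two least-probable nodes; the expected code length is the sum of the merged weights.
merge 1/35 + 1/35 → 2/35
merge 2/35 + 13/35 → 3/7
merge 3/7 + 4/7 → 1
L = 2/35 + 3/7 + 1 = 52/35 ≈ 1.486 bits/symbol.

1.486 bits/symbol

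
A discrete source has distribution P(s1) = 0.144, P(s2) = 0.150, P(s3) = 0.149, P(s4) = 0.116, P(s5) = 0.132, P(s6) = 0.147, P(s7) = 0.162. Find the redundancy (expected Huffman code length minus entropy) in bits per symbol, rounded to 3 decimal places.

0.037 bits

Entropy H = −Σ p log₂ p ≈ 2.8005 bits.
Huffman merges: 29/250+33/250→31/125; 18/125+147/1000→291/1000; 149/1000+3/20→299/1000; 81/500+31/125→41/100; 291/1000+299/1000→59/100; 41/100+59/100→1. L = 1419/500 ≈ 2.8380.
L − H = 2.8380 − 2.8005 = 0.037 bits.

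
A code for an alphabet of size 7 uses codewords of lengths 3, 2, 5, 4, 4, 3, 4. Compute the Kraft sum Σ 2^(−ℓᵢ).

With common denominator 2^5 = 32: Σ 2^(−ℓᵢ) = 4/32 + 8/32 + 1/32 + 2/32 + 2/32 + 4/32 + 2/32 = 23/32 = 0.71875.

0.71875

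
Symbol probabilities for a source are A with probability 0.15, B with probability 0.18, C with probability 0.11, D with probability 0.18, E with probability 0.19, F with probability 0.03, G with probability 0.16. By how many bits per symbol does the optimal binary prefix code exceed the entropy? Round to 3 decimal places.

Entropy H = −Σ p log₂ p ≈ 2.6815 bits.
Huffman merges: 3/100+11/100→7/50; 7/50+3/20→29/100; 4/25+9/50→17/50; 9/50+19/100→37/100; 29/100+17/50→63/100; 37/100+63/100→1. L = 277/100 ≈ 2.7700.
L − H = 2.7700 − 2.6815 = 0.089 bits.

0.089 bits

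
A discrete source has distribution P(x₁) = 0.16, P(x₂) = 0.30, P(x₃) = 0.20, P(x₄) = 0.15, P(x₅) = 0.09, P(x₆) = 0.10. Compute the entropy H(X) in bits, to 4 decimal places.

2.4639 bits

H = −Σ pᵢ log₂ pᵢ.
−0.16·log₂(0.16) = 0.4230
−0.30·log₂(0.30) = 0.5211
−0.20·log₂(0.20) = 0.4644
−0.15·log₂(0.15) = 0.4105
−0.09·log₂(0.09) = 0.3127
−0.10·log₂(0.10) = 0.3322
Sum ≈ 2.4639 → 2.4639 bits.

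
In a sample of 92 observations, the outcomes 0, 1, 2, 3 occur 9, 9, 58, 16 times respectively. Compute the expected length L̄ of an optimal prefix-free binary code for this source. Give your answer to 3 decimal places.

1.565 bits/symbol

Probabilities are the counts divided by 92.
Repeatedly combine the two least-probable nodes; the expected code length is the sum of the merged weights.
merge 9/92 + 9/92 → 9/46
merge 4/23 + 9/46 → 17/46
merge 17/46 + 29/46 → 1
L = 9/46 + 17/46 + 1 = 36/23 ≈ 1.565 bits/symbol.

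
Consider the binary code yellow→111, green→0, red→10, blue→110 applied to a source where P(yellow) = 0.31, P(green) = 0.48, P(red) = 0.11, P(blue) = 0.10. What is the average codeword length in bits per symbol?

L̄ = Σ pᵢ·ℓᵢ = 0.31·3 + 0.48·1 + 0.11·2 + 0.10·3 = 1.93 bits/symbol.

1.93 bits/symbol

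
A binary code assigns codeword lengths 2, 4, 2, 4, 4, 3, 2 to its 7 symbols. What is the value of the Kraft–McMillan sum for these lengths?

1.0625

With common denominator 2^4 = 16: Σ 2^(−ℓᵢ) = 4/16 + 1/16 + 4/16 + 1/16 + 1/16 + 2/16 + 4/16 = 17/16 = 1.0625.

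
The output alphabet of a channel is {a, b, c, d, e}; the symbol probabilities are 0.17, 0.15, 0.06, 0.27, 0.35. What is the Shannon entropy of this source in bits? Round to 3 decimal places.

2.129 bits

H = −Σ pᵢ log₂ pᵢ.
−0.17·log₂(0.17) = 0.4346
−0.15·log₂(0.15) = 0.4105
−0.06·log₂(0.06) = 0.2435
−0.27·log₂(0.27) = 0.5100
−0.35·log₂(0.35) = 0.5301
Sum ≈ 2.1288 → 2.129 bits.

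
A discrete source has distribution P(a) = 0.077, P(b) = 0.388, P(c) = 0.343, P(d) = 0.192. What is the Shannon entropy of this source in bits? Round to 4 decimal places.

1.8014 bits

H = −Σ pᵢ log₂ pᵢ.
−0.077·log₂(0.077) = 0.2848
−0.388·log₂(0.388) = 0.5300
−0.343·log₂(0.343) = 0.5295
−0.192·log₂(0.192) = 0.4571
Sum ≈ 1.8014 → 1.8014 bits.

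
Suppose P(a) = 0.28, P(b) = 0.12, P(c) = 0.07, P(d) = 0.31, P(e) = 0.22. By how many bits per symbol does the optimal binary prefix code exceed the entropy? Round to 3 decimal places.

0.036 bits

Entropy H = −Σ p log₂ p ≈ 2.1542 bits.
Huffman merges: 7/100+3/25→19/100; 19/100+11/50→41/100; 7/25+31/100→59/100; 41/100+59/100→1. L = 219/100 ≈ 2.1900.
L − H = 2.1900 − 2.1542 = 0.036 bits.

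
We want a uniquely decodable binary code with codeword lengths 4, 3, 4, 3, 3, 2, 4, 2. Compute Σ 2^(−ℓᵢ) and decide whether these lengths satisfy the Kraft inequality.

With common denominator 2^4 = 16: Σ 2^(−ℓᵢ) = 1/16 + 2/16 + 1/16 + 2/16 + 2/16 + 4/16 + 1/16 + 4/16 = 17/16 = 1.0625.
Kraft's inequality requires Σ ≤ 1; here Σ = 1.0625 > 1, so no such prefix code exists.

1.0625; no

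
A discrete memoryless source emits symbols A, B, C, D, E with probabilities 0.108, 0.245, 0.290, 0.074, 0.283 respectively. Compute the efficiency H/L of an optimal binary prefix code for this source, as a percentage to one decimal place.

Entropy H = −Σ p log₂ p ≈ 2.1552 bits.
Huffman merges: 37/500+27/250→91/500; 91/500+49/200→427/1000; 283/1000+29/100→573/1000; 427/1000+573/1000→1. L = 1091/500 ≈ 2.1820.
Efficiency = H/L = 2.1552/2.1820 = 98.8%.

98.8%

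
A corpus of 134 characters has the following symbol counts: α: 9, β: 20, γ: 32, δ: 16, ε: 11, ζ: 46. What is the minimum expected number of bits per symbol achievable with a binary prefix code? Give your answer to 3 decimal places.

2.418 bits/symbol

Probabilities are the counts divided by 134.
Repeatedly combine the two least-probable nodes; the expected code length is the sum of the merged weights.
merge 9/134 + 11/134 → 10/67
merge 8/67 + 10/67 → 18/67
merge 10/67 + 16/67 → 26/67
merge 18/67 + 23/67 → 41/67
merge 26/67 + 41/67 → 1
L = 10/67 + 18/67 + 26/67 + 41/67 + 1 = 162/67 ≈ 2.418 bits/symbol.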